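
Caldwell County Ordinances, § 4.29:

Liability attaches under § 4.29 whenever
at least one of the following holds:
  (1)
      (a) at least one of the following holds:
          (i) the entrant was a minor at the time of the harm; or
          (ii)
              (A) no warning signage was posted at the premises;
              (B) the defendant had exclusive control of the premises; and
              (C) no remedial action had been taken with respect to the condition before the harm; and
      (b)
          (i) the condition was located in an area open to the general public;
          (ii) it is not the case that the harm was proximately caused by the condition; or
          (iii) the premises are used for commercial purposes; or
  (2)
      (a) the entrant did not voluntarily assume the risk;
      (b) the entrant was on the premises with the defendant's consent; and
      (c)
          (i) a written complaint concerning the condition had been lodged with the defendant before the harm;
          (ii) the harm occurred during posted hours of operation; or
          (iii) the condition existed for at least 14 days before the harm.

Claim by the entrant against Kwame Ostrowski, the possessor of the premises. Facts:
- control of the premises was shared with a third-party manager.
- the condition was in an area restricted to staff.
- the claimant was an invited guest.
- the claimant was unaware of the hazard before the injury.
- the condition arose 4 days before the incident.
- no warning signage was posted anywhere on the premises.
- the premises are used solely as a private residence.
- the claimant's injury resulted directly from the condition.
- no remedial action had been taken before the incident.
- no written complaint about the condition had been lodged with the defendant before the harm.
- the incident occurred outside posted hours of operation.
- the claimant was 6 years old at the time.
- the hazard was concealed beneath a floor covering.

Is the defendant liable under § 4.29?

No — not liable.

(i) entrant a minor — met.
(A) no signage posted — met.
(B) exclusive control — not satisfied.
(C) no remedial action — met.
(ii): T AND F AND T → false.
So (a) is satisfied (T OR F).
(i) public area — fails.
(ii) not (proximate cause) — fails.
(iii) commercial use — fails.
(b) = F OR F OR F = false.
(1): T AND F → false.
(a) no assumed risk — satisfied.
(b) consent to enter — satisfied.
(i) complaint lodged — not met.
(ii) during posted hours — not met.
(iii) condition ≥14 days old — not met.
So (c) is not satisfied (F OR F OR F).
(2): T AND T AND F → false.
So Overall is not satisfied (F OR F).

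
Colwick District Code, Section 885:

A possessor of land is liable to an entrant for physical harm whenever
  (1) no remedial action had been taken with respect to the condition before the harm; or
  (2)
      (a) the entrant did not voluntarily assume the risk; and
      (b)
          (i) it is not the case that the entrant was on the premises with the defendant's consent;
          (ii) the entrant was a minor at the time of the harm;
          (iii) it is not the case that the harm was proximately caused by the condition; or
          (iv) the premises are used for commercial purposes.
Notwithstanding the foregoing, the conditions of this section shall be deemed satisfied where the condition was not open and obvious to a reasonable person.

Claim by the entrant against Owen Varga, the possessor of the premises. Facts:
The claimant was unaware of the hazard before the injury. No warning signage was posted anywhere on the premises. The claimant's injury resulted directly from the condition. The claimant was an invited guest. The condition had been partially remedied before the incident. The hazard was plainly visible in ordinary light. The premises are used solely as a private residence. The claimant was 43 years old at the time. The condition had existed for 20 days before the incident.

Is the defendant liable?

No — not liable.

(1) no remedial action — not satisfied.
(a) no assumed risk — met.
(i) not (consent to enter) — fails.
(ii) entrant a minor — not met.
(iii) not (proximate cause) — not satisfied.
(iv) commercial use — not met.
(b): F OR F OR F OR F → false.
So (2) is not satisfied (T AND F).
Overall: F OR F → false.
Exception (not open/obvious) — not satisfied.
Result: main false OR exception false → false.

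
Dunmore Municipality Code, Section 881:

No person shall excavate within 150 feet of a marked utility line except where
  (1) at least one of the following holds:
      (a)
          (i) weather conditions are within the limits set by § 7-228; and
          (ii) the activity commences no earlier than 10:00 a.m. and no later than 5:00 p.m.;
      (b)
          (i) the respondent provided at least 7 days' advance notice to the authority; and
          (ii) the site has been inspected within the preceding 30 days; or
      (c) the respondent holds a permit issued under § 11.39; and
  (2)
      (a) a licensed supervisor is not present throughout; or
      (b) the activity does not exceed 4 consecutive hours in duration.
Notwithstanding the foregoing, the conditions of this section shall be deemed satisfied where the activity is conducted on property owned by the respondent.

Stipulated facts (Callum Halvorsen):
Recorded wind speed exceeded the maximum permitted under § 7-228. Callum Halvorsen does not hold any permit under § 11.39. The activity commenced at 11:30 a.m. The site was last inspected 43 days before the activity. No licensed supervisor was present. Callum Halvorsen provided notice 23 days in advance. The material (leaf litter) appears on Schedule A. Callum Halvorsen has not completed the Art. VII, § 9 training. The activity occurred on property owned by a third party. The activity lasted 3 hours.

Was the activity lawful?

No — unlawful.

(i) weather ok — not met.
(ii) start within hours — satisfied.
(a): F AND T → false.
(i) ≥7 days' notice — holds.
(ii) site inspected — fails.
So (b) is not satisfied (T AND F).
(c) holds permit — not satisfied.
So (1) is not satisfied (F OR F OR F).
(a) not (supervisor present) — satisfied.
(b) ≤ 4 hrs duration — satisfied.
(2): T OR T → true.
Overall = F AND T = false.
Exception (own property) — not satisfied.
Result: main false OR exception false → false.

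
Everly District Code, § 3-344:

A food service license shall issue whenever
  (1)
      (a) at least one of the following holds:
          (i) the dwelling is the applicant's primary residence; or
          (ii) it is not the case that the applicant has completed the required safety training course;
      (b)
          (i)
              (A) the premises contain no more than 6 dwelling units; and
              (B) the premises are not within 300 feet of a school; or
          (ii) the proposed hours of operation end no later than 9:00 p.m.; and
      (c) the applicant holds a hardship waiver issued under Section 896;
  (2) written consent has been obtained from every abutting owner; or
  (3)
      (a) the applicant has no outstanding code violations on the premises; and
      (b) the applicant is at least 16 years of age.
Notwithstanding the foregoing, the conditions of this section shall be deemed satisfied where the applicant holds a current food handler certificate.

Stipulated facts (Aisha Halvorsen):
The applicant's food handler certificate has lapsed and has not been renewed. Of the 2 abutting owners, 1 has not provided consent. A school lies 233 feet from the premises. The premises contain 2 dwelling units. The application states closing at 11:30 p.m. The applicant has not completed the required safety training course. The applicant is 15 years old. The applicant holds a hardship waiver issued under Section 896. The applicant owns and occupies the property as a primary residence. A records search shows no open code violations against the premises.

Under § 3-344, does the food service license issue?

(i) primary residence — satisfied.
(ii) not (safety training) — holds.
(a): T OR T → true.
(A) ≤ 6 units — satisfied.
(B) ≥300 ft from school — not satisfied.
(i): T AND F → false.
(ii) closes by 9 p.m. — not satisfied.
(b): F OR F → false.
(c) hardship waiver — holds.
(1): T AND F AND T → false.
(2) all abutters consent — not satisfied.
(a) no code violations — holds.
(b) age ≥ 16 — not satisfied.
So (3) is not satisfied (T AND F).
So Overall is not satisfied (F OR F OR F).
Exception (food handler cert.) — not satisfied.
Result: main false OR exception false → false.

No — denied.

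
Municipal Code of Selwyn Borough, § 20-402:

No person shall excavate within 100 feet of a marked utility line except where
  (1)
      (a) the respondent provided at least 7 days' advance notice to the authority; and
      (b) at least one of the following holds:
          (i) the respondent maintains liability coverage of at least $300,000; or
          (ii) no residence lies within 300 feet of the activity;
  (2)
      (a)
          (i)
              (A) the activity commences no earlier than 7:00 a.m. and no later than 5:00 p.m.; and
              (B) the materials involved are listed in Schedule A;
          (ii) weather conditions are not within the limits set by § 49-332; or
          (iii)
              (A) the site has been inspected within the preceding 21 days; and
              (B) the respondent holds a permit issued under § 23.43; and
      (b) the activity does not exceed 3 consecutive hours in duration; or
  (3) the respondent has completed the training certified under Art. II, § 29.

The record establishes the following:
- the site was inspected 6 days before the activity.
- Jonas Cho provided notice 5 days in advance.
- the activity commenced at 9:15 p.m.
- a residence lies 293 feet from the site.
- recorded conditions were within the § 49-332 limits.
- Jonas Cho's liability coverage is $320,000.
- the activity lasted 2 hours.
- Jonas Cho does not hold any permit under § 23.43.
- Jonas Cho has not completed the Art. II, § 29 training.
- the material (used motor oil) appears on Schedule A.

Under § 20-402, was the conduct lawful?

No — unlawful.

(a) ≥7 days' notice — not met.
(i) coverage ≥ $300,000 — satisfied.
(ii) no residence in 300 ft — not met.
So (b) is satisfied (T OR F).
(1): F AND T → false.
(A) start within hours — not satisfied.
(B) Schedule A material — satisfied.
(i) = F AND T = false.
(ii) not (weather ok) — not met.
(A) site inspected — holds.
(B) holds permit — not met.
(iii) = T AND F = false.
(a): F OR F OR F → false.
(b) ≤ 3 hrs duration — satisfied.
(2): F AND T → false.
(3) training certified — not satisfied.
Overall: F OR F OR F → false.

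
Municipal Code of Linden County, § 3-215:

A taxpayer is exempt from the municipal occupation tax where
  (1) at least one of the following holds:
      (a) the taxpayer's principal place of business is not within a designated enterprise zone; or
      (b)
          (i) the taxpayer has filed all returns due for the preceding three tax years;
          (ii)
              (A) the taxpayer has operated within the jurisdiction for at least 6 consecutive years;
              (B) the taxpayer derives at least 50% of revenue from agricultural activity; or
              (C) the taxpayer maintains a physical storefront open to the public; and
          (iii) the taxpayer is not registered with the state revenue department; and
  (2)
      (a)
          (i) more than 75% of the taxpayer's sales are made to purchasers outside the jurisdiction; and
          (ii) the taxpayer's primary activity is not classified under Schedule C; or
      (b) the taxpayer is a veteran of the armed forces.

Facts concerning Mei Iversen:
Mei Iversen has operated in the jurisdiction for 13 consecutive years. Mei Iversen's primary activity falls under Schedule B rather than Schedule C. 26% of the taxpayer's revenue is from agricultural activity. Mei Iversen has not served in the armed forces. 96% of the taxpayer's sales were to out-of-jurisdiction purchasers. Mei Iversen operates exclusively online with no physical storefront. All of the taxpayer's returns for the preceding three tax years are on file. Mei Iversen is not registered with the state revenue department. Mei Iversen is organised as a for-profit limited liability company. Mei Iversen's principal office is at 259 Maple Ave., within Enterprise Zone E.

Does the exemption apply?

Yes — exempt.

(a) not (in enterprise zone) — fails.
(i) returns current — satisfied.
(A) ≥ 6 yrs in jurisdiction — holds.
(B) ≥50% agricultural — not met.
(C) has storefront — fails.
(ii): T OR F OR F → true.
(iii) not (state-registered) — met.
(b): T AND T AND T → true.
(1): F OR T → true.
(i) >75% out-of-jur. sales — met.
(ii) not (Schedule C activity) — satisfied.
(a): T AND T → true.
(b) veteran — fails.
(2): T OR F → true.
So Overall is satisfied (T AND T).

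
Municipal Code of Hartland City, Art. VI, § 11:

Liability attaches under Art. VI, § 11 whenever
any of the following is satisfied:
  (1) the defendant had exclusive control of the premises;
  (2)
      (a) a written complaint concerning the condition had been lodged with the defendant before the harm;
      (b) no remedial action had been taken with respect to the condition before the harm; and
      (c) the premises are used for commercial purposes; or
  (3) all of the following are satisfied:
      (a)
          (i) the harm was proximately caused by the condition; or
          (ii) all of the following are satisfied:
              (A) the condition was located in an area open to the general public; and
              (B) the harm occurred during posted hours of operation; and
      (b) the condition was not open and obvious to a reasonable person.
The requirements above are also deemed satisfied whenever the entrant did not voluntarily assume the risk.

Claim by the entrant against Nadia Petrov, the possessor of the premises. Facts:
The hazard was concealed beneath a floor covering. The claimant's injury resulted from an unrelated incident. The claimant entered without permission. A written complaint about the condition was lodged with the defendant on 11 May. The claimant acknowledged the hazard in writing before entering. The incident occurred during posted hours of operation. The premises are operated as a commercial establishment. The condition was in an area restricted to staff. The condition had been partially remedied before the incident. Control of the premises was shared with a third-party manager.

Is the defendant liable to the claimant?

No — not liable.

(1) exclusive control — not met.
(a) complaint lodged — met.
(b) no remedial action — fails.
(c) commercial use — satisfied.
(2): T AND F AND T → false.
(i) proximate cause — not met.
(A) public area — not satisfied.
(B) during posted hours — holds.
So (ii) is not satisfied (F AND T).
(a): F OR F → false.
(b) not open/obvious — met.
So (3) is not satisfied (F AND T).
Overall = F OR F OR F = false.
Exception (no assumed risk) — not satisfied.
Result: main false OR exception false → false.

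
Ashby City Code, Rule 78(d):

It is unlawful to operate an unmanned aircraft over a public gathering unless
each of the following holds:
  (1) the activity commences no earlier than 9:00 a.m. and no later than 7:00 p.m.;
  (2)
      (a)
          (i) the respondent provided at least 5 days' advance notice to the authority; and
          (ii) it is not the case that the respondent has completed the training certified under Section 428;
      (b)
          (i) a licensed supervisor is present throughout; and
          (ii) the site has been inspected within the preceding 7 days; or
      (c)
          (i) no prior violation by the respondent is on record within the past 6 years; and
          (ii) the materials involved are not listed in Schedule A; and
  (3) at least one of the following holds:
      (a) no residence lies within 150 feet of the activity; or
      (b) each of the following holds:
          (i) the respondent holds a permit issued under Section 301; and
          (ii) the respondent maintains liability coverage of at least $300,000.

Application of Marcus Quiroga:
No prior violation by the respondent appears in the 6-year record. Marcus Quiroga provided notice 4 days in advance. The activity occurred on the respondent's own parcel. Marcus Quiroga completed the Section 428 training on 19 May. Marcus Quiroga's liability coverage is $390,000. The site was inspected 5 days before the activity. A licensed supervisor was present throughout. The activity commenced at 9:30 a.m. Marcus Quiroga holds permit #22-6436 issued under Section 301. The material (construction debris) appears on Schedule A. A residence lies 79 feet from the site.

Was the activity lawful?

Yes — lawful.

(1) start within hours — satisfied.
(i) ≥5 days' notice — not met.
(ii) not (training certified) — not satisfied.
(a) = F AND F = false.
(i) supervisor present — satisfied.
(ii) site inspected — met.
(b) = T AND T = true.
(i) no prior violation — met.
(ii) not (Schedule A material) — not satisfied.
So (c) is not satisfied (T AND F).
So (2) is satisfied (F OR T OR F).
(a) no residence in 150 ft — not met.
(i) holds permit — holds.
(ii) coverage ≥ $300,000 — met.
(b): T AND T → true.
(3): F OR T → true.
So Overall is satisfied (T AND T AND T).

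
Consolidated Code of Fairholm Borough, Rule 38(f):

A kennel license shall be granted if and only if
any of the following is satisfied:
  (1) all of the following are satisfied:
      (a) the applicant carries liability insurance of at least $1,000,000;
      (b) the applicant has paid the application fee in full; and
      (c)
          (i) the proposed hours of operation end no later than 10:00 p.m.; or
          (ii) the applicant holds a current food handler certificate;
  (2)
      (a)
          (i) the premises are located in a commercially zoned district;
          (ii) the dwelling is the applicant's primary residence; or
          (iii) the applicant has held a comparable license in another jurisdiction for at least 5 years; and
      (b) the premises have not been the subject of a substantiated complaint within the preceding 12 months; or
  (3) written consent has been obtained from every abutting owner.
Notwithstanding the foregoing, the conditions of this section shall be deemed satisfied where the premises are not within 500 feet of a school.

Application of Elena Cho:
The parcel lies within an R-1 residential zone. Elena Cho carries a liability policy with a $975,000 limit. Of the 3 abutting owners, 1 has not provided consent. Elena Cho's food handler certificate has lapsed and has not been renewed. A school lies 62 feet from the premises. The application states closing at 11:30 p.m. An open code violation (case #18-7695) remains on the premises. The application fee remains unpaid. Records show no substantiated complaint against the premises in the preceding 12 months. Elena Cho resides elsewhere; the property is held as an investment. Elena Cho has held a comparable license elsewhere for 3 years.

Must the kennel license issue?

(a) insurance ≥ $1,000,000 — fails.
(b) fee paid — not met.
(i) closes by 10 p.m. — not met.
(ii) food handler cert. — fails.
(c): F OR F → false.
So (1) is not satisfied (F AND F AND F).
(i) commercially zoned — fails.
(ii) primary residence — fails.
(iii) prior license ≥ 5 yr — not met.
So (a) is not satisfied (F OR F OR F).
(b) no complaint in 12 mo. — holds.
So (2) is not satisfied (F AND T).
(3) all abutters consent — not met.
Overall: F OR F OR F → false.
Exception (≥500 ft from school) — not satisfied.
Result: main false OR exception false → false.

No — denied.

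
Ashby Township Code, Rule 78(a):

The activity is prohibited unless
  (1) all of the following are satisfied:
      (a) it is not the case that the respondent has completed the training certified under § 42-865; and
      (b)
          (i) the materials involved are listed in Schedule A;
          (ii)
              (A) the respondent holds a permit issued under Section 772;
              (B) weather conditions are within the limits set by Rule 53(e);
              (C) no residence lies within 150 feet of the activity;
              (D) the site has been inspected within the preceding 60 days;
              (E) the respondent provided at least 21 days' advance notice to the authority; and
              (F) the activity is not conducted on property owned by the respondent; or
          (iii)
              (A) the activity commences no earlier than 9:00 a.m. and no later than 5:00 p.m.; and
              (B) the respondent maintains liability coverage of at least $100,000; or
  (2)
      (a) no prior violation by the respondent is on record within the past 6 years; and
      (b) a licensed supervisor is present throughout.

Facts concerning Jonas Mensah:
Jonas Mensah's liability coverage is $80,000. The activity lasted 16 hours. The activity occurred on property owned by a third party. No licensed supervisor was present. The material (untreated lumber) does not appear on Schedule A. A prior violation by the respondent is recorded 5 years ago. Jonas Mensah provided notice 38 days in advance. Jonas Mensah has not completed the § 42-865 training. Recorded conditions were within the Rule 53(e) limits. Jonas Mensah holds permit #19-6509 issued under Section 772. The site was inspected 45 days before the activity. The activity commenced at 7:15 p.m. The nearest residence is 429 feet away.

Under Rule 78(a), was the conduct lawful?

(a) not (training certified) — met.
(i) Schedule A material — not met.
(A) holds permit — satisfied.
(B) weather ok — met.
(C) no residence in 150 ft — met.
(D) site inspected — satisfied.
(E) ≥21 days' notice — holds.
(F) not (own property) — holds.
(ii) = T AND T AND T AND T AND T AND T = true.
(A) start within hours — not met.
(B) coverage ≥ $100,000 — not satisfied.
So (iii) is not satisfied (F AND F).
So (b) is satisfied (F OR T OR F).
(1) = T AND T = true.
(a) no prior violation — not met.
(b) supervisor present — not met.
So (2) is not satisfied (F AND F).
So Overall is satisfied (T OR F).

Yes — lawful.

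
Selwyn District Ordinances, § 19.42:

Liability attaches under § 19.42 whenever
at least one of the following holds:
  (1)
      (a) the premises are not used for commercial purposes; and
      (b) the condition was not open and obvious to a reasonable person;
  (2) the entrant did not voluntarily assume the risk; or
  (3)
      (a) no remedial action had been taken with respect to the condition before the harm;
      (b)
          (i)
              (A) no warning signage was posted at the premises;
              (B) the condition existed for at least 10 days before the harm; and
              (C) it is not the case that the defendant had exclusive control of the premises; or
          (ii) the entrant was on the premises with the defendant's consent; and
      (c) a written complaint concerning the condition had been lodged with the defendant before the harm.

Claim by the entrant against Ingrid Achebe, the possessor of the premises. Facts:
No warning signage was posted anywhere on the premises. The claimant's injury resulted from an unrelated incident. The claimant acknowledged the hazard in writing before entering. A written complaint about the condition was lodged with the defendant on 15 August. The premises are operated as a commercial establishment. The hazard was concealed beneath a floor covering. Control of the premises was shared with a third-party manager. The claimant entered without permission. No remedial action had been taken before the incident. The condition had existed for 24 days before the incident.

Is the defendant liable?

(a) not (commercial use) — fails.
(b) not open/obvious — holds.
So (1) is not satisfied (F AND T).
(2) no assumed risk — not satisfied.
(a) no remedial action — met.
(A) no signage posted — met.
(B) condition ≥10 days old — holds.
(C) not (exclusive control) — met.
(i): T AND T AND T → true.
(ii) consent to enter — fails.
(b) = T OR F = true.
(c) complaint lodged — satisfied.
So (3) is satisfied (T AND T AND T).
Overall: F OR F OR T → true.

Yes — liable.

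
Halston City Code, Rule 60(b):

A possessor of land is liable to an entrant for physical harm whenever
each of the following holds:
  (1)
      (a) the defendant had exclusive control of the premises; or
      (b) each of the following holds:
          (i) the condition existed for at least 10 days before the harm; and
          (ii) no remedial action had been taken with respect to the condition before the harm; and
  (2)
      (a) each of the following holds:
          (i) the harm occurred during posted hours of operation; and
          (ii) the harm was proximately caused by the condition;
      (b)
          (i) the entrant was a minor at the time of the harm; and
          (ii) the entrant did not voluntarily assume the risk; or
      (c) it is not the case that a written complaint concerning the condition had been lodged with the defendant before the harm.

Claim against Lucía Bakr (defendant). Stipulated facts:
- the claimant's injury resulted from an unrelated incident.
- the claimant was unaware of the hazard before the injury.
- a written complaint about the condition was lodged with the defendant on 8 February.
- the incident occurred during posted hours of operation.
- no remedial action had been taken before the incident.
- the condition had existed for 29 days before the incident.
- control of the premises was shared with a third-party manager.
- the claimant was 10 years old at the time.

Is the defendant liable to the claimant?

(a) exclusive control — fails.
(i) condition ≥10 days old — holds.
(ii) no remedial action — satisfied.
(b) = T AND T = true.
So (1) is satisfied (F OR T).
(i) during posted hours — holds.
(ii) proximate cause — fails.
(a): T AND F → false.
(i) entrant a minor — met.
(ii) no assumed risk — met.
So (b) is satisfied (T AND T).
(c) not (complaint lodged) — fails.
So (2) is satisfied (F OR T OR F).
Overall: T AND T → true.

Yes — liable.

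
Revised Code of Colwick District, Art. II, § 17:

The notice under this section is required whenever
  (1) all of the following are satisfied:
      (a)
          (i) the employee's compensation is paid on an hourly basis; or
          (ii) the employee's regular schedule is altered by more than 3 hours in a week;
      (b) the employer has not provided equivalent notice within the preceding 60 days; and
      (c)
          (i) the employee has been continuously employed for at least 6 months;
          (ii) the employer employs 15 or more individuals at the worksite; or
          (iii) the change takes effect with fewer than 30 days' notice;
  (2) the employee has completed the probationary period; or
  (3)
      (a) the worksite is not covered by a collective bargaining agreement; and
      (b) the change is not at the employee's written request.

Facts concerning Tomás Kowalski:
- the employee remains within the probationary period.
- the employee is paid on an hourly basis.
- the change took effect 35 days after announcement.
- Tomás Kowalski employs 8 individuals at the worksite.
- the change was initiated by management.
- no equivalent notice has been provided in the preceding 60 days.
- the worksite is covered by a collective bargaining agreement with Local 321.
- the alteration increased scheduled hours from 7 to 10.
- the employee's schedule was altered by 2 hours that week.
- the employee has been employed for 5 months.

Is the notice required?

No — not required.

(i) hourly-paid — satisfied.
(ii) schedule shift > 3h — not satisfied.
(a): T OR F → true.
(b) no recent notice — met.
(i) tenure ≥ 6 mo. — not met.
(ii) ≥ 15 at site — fails.
(iii) < 30 days' notice — not met.
(c) = F OR F OR F = false.
(1): T AND T AND F → false.
(2) past probation — not met.
(a) no CBA — not met.
(b) not employee-requested — holds.
(3): F AND T → false.
So Overall is not satisfied (F OR F OR F).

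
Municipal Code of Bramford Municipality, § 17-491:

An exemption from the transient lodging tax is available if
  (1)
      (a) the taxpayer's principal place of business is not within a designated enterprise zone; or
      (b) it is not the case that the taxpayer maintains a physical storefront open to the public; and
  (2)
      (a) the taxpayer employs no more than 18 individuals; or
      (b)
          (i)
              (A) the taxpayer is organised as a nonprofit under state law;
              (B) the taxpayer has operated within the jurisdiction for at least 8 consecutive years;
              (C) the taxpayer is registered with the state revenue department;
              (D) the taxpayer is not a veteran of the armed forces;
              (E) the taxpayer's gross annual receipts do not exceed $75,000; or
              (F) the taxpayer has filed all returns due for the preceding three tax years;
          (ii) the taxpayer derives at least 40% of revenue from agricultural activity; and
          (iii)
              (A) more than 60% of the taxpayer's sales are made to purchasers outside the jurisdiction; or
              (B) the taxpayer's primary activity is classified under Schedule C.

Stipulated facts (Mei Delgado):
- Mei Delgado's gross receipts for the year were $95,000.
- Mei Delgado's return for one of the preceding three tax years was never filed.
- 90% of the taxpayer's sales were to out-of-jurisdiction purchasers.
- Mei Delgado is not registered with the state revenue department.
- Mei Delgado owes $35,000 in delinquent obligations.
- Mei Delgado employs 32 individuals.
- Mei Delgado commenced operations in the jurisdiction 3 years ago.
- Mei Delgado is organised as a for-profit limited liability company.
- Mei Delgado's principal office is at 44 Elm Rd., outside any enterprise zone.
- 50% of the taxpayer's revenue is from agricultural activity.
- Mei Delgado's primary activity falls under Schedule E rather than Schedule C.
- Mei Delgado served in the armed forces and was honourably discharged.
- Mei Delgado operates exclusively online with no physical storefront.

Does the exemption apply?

No — not exempt.

(a) not (in enterprise zone) — holds.
(b) not (has storefront) — holds.
(1): T OR T → true.
(a) ≤ 18 employees — not satisfied.
(A) nonprofit — not satisfied.
(B) ≥ 8 yrs in jurisdiction — fails.
(C) state-registered — not met.
(D) not (veteran) — not satisfied.
(E) receipts ≤ $75,000 — not satisfied.
(F) returns current — fails.
So (i) is not satisfied (F OR F OR F OR F OR F OR F).
(ii) ≥40% agricultural — holds.
(A) >60% out-of-jur. sales — satisfied.
(B) Schedule C activity — not satisfied.
(iii): T OR F → true.
(b) = F AND T AND T = false.
(2): F OR F → false.
Overall = T AND F = false.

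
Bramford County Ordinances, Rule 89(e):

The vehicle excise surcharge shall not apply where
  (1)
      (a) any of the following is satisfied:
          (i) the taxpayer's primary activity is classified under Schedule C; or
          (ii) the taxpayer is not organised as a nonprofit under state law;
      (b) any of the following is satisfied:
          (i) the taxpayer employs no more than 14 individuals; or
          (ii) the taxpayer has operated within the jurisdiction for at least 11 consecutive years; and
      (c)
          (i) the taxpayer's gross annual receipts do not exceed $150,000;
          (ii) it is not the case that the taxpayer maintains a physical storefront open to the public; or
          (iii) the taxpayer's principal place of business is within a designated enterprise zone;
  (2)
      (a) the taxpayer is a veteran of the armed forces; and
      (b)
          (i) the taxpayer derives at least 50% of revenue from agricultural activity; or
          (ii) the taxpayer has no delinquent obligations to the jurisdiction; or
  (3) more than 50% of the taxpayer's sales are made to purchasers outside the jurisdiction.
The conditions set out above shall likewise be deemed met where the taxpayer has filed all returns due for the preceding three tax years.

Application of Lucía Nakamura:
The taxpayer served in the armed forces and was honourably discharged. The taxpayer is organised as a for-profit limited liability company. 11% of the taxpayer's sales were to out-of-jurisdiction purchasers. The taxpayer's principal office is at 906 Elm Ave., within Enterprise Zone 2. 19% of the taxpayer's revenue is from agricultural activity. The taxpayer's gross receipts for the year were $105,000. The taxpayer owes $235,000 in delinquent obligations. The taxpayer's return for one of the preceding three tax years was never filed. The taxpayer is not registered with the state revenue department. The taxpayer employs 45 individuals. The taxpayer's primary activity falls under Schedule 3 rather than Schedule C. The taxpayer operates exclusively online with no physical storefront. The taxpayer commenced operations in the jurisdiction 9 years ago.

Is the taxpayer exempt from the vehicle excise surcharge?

(i) Schedule C activity — fails.
(ii) not (nonprofit) — holds.
So (a) is satisfied (F OR T).
(i) ≤ 14 employees — not satisfied.
(ii) ≥ 11 yrs in jurisdiction — not satisfied.
So (b) is not satisfied (F OR F).
(i) receipts ≤ $150,000 — met.
(ii) not (has storefront) — met.
(iii) in enterprise zone — met.
(c): T OR T OR T → true.
(1) = T AND F AND T = false.
(a) veteran — met.
(i) ≥50% agricultural — not met.
(ii) no delinquency — not satisfied.
(b) = F OR F = false.
(2): T AND F → false.
(3) >50% out-of-jur. sales — fails.
Overall = F OR F OR F = false.
Exception (returns current) — not satisfied.
Result: main false OR exception false → false.

No — not exempt.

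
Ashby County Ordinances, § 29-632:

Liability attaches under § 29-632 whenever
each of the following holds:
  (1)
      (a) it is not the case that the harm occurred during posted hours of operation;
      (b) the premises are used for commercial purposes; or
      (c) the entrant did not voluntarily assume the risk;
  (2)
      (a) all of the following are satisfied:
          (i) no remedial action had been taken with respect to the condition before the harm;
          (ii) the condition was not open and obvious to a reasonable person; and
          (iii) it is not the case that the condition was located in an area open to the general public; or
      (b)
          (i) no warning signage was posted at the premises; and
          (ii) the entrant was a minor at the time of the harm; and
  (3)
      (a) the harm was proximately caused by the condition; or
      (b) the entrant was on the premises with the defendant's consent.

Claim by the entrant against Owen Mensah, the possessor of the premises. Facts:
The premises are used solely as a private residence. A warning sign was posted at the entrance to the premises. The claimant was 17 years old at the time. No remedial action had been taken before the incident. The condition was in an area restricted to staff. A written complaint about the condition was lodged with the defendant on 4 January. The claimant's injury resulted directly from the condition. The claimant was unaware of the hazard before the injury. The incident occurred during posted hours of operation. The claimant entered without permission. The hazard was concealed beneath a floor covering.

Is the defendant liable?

Yes — liable.

(a) not (during posted hours) — not met.
(b) commercial use — not satisfied.
(c) no assumed risk — satisfied.
(1): F OR F OR T → true.
(i) no remedial action — met.
(ii) not open/obvious — met.
(iii) not (public area) — met.
(a) = T AND T AND T = true.
(i) no signage posted — not met.
(ii) entrant a minor — satisfied.
(b) = F AND T = false.
(2) = T OR F = true.
(a) proximate cause — met.
(b) consent to enter — not satisfied.
(3): T OR F → true.
So Overall is satisfied (T AND T AND T).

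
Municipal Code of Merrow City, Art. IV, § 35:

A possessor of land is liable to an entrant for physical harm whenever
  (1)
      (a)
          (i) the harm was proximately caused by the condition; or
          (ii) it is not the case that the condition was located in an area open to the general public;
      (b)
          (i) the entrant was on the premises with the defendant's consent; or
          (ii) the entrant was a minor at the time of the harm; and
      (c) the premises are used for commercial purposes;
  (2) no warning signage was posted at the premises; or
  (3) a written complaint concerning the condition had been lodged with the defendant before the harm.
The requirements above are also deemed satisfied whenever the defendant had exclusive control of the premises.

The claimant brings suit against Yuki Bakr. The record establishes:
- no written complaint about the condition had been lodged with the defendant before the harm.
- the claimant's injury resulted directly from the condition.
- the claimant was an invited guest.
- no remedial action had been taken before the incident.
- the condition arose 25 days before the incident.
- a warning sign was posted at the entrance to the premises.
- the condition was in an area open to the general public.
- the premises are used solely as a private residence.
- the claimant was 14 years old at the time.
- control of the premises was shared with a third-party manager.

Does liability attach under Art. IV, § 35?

No — not liable.

(i) proximate cause — satisfied.
(ii) not (public area) — not met.
(a): T OR F → true.
(i) consent to enter — satisfied.
(ii) entrant a minor — satisfied.
(b): T OR T → true.
(c) commercial use — fails.
So (1) is not satisfied (T AND T AND F).
(2) no signage posted — fails.
(3) complaint lodged — not met.
Overall = F OR F OR F = false.
Exception (exclusive control) — not satisfied.
Result: main false OR exception false → false.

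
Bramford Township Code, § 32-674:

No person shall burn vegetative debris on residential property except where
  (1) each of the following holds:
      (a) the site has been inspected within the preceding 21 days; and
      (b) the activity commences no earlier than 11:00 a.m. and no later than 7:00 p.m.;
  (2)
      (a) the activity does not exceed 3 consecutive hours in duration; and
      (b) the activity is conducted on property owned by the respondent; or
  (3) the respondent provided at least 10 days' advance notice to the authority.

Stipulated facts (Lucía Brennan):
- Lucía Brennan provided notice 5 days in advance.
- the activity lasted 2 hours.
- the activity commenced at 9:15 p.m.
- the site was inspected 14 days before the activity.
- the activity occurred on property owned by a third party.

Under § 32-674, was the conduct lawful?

(a) site inspected — holds.
(b) start within hours — fails.
(1): T AND F → false.
(a) ≤ 3 hrs duration — holds.
(b) own property — not satisfied.
So (2) is not satisfied (T AND F).
(3) ≥10 days' notice — not satisfied.
So Overall is not satisfied (F OR F OR F).

No — unlawful.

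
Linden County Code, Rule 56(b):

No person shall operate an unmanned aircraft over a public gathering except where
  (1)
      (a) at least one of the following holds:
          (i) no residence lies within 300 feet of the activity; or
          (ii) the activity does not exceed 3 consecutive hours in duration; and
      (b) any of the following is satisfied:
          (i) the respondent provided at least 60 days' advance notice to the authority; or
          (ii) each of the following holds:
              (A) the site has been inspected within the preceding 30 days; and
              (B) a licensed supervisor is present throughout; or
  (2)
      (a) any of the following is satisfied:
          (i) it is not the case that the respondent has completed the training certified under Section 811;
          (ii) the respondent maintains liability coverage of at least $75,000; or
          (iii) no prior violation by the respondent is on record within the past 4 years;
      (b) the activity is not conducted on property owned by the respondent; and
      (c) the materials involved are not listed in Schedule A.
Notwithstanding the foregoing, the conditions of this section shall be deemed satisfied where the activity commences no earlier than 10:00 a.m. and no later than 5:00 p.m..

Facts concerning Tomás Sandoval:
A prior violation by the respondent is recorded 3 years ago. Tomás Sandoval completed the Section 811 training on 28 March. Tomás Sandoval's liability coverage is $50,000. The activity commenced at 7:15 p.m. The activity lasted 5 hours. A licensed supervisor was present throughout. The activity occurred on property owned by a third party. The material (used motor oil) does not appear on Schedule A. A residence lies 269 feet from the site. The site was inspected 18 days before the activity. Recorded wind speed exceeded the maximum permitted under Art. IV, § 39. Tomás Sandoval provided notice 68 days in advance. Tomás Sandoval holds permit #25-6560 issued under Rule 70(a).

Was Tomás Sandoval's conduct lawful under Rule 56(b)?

(i) no residence in 300 ft — not met.
(ii) ≤ 3 hrs duration — not met.
(a): F OR F → false.
(i) ≥60 days' notice — satisfied.
(A) site inspected — met.
(B) supervisor present — met.
So (ii) is satisfied (T AND T).
(b) = T OR T = true.
(1): F AND T → false.
(i) not (training certified) — not met.
(ii) coverage ≥ $75,000 — not met.
(iii) no prior violation — not met.
(a) = F OR F OR F = false.
(b) not (own property) — holds.
(c) not (Schedule A material) — satisfied.
(2) = F AND T AND T = false.
Overall: F OR F → false.
Exception (start within hours) — not satisfied.
Result: main false OR exception false → false.

No — unlawful.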